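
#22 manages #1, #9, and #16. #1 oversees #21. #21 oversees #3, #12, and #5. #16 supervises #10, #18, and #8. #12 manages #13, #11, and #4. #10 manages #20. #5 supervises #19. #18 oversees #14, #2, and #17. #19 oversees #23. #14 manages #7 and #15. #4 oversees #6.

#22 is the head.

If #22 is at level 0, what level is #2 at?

Chain from #2 up to #22: #2 → #18 → #16 → #22. That is 3 steps up, so #2 is 3 levels below #22.

3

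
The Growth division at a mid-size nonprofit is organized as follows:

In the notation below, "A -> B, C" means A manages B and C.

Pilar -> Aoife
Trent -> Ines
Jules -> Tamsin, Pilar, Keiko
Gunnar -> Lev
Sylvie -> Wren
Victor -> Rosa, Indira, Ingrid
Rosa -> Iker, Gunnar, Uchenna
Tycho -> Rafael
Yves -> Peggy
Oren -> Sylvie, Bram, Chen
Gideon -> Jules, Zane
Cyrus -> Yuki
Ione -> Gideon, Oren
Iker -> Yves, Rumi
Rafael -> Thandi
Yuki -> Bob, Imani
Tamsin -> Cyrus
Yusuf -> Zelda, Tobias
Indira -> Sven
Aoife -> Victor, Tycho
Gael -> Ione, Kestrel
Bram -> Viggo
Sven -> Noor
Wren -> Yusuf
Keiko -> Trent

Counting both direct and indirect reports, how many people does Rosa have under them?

Rosa directly manages Iker, Gunnar, Uchenna. Under Iker: Rumi, Yves, Peggy (3). Under Gunnar: Lev (1). Uchenna has no reports. So Rosa's organization is 3 direct reports plus everyone under them: 4 + 2 + 1 = 7.

7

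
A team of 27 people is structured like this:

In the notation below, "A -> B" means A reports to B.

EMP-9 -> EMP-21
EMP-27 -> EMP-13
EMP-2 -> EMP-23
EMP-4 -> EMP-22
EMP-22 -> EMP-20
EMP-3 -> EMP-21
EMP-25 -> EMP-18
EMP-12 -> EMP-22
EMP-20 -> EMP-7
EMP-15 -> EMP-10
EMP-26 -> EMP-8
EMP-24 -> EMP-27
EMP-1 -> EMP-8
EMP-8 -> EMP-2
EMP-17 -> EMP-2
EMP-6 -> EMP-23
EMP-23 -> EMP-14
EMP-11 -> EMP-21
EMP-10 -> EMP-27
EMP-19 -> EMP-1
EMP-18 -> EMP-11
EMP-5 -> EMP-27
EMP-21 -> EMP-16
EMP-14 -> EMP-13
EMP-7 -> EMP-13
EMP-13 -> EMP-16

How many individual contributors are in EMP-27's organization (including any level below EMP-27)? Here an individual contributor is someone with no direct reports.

The people in EMP-27's organization with no one reporting to them are EMP-24, EMP-5, EMP-15. That is 3.

3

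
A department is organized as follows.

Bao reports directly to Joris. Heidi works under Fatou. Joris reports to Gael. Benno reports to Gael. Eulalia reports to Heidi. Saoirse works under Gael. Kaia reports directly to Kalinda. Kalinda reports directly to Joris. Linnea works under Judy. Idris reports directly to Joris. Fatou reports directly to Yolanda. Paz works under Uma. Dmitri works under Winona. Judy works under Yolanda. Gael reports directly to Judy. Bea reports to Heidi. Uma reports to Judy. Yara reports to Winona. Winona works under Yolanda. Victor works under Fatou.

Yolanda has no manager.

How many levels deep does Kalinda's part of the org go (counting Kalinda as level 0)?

The longest chain under Kalinda runs Kalinda → Kaia, which is 1 level below Kalinda.

1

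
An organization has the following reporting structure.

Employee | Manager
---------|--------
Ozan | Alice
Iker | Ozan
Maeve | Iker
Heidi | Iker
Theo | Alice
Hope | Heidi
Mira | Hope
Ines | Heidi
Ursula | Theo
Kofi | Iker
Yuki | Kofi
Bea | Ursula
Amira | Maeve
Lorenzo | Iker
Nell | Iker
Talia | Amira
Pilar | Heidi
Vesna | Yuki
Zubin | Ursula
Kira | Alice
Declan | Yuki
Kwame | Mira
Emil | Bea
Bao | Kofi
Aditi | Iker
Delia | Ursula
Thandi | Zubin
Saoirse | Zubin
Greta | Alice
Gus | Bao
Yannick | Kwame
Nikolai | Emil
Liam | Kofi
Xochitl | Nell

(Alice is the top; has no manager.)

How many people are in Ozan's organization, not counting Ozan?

Ozan directly manages Iker. Under Iker: Aditi, Nell, Xochitl, Lorenzo, Kofi, Liam, Bao, Gus, Yuki, Declan, Vesna, Heidi, Pilar, Ines, Hope, Mira, Kwame, Yannick, Maeve, Amira, Talia (21). That's 22 in total.

22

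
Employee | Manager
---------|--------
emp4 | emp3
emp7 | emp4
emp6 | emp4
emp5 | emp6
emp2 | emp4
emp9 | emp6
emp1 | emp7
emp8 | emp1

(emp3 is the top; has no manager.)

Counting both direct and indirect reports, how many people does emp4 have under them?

7

emp4 directly manages emp7, emp6, emp2. Under emp7: emp1, emp8 (2). Under emp6: emp9, emp5 (2). emp2 has no reports. So emp4's organization is 3 direct reports plus everyone under them: 3 + 3 + 1 = 7.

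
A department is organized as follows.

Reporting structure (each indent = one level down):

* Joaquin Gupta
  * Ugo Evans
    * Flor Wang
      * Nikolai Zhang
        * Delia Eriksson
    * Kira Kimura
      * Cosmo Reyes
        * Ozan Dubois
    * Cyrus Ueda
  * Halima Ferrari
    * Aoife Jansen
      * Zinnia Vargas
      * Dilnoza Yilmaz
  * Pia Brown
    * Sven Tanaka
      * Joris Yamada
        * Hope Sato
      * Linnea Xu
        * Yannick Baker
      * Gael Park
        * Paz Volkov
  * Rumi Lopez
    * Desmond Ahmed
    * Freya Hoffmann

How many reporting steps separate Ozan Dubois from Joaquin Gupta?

4

Chain from Ozan Dubois up to Joaquin Gupta: Ozan Dubois → Cosmo Reyes → Kira Kimura → Ugo Evans → Joaquin Gupta. That is 4 steps up, so Ozan Dubois is 4 levels below Joaquin Gupta.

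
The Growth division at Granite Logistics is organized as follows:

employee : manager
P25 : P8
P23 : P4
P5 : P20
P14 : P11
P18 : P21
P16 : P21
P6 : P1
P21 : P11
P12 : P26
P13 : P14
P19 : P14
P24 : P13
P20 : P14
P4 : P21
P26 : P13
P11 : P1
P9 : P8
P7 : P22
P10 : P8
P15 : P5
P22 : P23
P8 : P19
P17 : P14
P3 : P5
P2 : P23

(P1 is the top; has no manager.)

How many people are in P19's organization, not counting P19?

P19 directly manages P8. Under P8: P9, P25, P10 (3). That's 4 in total.

4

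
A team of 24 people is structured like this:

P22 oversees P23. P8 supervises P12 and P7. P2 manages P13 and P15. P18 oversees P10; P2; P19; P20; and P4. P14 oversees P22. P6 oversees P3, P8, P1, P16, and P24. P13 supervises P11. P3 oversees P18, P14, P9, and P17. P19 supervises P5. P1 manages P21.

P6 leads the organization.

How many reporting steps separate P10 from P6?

3

Chain from P10 up to P6: P10 → P18 → P3 → P6. That is 3 steps up, so P10 is 3 levels below P6.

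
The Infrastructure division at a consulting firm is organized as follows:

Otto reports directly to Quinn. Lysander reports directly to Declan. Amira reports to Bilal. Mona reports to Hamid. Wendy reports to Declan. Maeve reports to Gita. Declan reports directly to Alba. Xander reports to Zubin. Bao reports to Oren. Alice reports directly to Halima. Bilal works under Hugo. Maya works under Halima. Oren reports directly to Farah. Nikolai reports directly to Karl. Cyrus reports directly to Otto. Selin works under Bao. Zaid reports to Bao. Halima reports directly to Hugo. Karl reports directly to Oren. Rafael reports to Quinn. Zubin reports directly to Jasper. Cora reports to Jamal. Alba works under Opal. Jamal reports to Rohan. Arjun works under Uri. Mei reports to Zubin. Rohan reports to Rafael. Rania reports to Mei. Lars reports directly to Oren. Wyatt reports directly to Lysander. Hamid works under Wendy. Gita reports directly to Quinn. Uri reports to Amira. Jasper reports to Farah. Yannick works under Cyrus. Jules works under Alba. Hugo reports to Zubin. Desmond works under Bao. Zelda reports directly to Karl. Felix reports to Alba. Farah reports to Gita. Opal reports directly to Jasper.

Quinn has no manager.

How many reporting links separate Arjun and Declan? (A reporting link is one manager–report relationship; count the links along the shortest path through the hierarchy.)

Arjun is 6 levels below Jasper, and Declan is 3 levels below Jasper (their lowest common manager). The shortest path runs up from Arjun to Jasper and back down to Declan: 6 + 3 = 9 links.

9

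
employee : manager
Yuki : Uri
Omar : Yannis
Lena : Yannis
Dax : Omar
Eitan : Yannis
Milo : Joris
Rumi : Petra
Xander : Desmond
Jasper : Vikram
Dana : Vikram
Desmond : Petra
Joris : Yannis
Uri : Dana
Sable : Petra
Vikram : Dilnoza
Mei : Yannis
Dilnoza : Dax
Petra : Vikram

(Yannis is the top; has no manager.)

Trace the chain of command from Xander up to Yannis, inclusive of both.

Xander -> Desmond -> Petra -> Vikram -> Dilnoza -> Dax -> Omar -> Yannis

Xander reports to Desmond. Desmond reports to Petra. Petra reports to Vikram. Vikram reports to Dilnoza. Dilnoza reports to Dax. Dax reports to Omar. Omar reports to Yannis. Yannis is at the top.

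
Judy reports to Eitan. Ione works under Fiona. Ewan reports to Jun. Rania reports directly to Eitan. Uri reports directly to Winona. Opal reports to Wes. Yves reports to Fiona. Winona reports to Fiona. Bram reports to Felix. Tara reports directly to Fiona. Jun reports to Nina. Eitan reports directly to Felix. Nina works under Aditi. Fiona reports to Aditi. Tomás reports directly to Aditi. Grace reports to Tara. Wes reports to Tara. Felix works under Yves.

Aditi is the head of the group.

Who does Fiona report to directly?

Fiona reports directly to Aditi.

Aditi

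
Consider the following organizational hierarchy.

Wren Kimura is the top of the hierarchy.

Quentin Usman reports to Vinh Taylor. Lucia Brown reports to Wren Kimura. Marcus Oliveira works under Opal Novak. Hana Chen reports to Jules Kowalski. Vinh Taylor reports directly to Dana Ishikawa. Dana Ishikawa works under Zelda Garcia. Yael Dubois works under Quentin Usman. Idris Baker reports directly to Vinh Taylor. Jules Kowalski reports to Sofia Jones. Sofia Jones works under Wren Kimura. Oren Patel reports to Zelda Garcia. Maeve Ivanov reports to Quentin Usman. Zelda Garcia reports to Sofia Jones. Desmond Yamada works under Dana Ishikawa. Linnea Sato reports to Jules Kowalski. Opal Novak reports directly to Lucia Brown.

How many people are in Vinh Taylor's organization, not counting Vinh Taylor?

4

Vinh Taylor directly manages Quentin Usman, Idris Baker. Under Quentin Usman: Yael Dubois, Maeve Ivanov (2). Idris Baker has no reports. So Vinh Taylor's organization is 2 direct reports plus everyone under them: 3 + 1 = 4.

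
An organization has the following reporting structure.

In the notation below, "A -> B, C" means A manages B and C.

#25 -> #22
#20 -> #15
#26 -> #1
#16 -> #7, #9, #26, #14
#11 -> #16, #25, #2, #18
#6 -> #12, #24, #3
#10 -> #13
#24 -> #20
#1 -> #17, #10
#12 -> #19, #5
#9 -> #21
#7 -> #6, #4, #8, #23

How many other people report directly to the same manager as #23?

3

#23 reports to #7. #7's other direct reports are #6, #4, #8 — 3 peers.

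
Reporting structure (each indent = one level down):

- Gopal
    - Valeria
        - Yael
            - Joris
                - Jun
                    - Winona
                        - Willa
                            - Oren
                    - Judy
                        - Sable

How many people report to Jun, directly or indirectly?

Jun directly manages Winona, Judy. Under Winona: Willa, Oren (2). Under Judy: Sable (1). So Jun's organization is 2 direct reports plus everyone under them: 3 + 2 = 5.

5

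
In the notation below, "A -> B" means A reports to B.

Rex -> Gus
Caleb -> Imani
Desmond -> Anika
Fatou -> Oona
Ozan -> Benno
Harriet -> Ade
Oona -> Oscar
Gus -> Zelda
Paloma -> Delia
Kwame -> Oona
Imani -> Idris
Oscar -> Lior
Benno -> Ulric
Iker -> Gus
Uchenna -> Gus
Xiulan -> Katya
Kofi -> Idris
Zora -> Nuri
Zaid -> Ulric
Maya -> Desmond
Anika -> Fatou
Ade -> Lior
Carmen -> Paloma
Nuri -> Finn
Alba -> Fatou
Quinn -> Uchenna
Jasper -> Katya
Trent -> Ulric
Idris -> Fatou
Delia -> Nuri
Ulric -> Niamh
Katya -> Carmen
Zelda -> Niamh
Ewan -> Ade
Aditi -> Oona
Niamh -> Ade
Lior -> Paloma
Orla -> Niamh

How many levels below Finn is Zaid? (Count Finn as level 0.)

Chain from Zaid up to Finn: Zaid → Ulric → Niamh → Ade → Lior → Paloma → Delia → Nuri → Finn. That is 8 steps up, so Zaid is 8 levels below Finn.

8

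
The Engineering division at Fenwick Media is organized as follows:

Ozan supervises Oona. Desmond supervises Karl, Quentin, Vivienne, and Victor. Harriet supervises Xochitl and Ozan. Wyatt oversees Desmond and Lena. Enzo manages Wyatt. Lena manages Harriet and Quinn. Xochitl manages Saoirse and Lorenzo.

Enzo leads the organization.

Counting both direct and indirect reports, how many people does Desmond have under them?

Desmond directly manages Victor, Karl, Vivienne, Quentin. Victor has no reports. Karl has no reports. Vivienne has no reports. Quentin has no reports. So Desmond's organization is 4 direct reports plus everyone under them: 1 + 1 + 1 + 1 = 4.

4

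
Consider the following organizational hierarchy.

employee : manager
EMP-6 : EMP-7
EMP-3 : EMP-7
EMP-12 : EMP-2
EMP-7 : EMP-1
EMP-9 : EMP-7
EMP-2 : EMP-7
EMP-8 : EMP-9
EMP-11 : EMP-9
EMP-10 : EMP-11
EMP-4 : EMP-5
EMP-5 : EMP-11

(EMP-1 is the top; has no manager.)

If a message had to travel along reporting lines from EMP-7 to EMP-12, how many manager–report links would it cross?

EMP-12 is in EMP-7's organization: the chain from EMP-12 up to EMP-7 is EMP-12 → EMP-2 → EMP-7, which is 2 links.

2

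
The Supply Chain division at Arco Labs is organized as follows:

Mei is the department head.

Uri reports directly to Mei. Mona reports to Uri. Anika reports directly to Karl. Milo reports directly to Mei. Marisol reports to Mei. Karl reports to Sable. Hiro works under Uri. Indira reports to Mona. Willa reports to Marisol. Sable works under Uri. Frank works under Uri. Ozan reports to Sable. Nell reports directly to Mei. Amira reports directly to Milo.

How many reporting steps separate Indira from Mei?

3

Chain from Indira up to Mei: Indira → Mona → Uri → Mei. That is 3 steps up, so Indira is 3 levels below Mei.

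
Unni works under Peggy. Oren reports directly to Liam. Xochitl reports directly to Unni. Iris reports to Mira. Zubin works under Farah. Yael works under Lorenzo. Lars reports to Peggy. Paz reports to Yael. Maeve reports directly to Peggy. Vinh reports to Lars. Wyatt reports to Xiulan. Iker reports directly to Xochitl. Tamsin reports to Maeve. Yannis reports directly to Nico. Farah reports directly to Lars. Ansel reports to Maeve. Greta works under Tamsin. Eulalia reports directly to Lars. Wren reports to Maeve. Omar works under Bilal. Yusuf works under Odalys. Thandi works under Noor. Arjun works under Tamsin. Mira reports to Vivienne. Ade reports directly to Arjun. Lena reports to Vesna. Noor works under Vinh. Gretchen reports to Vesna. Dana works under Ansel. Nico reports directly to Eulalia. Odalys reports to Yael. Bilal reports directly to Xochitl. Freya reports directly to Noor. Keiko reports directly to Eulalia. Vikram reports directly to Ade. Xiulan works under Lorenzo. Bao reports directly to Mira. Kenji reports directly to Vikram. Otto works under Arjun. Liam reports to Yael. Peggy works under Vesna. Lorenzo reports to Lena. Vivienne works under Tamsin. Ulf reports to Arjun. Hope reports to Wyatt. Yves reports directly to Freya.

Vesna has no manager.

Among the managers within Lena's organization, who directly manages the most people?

Yael

Direct-report counts within Lena's organization: Lena has 1; Lorenzo has 2; Yael has 3; Liam has 1; Odalys has 1; Xiulan has 1; Wyatt has 1. The largest is 3, held by Yael.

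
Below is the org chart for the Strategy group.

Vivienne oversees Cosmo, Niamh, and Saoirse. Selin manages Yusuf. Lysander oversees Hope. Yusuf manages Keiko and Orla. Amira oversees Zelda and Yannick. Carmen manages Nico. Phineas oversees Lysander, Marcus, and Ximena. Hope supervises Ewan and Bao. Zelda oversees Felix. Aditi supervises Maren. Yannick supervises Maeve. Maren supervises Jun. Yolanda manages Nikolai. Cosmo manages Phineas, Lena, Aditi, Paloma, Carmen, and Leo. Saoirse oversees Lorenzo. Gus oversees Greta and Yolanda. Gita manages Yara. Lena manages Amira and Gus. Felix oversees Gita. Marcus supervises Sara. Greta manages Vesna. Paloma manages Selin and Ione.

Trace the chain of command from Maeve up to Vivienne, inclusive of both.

Maeve reports to Yannick. Yannick reports to Amira. Amira reports to Lena. Lena reports to Cosmo. Cosmo reports to Vivienne. Vivienne is at the top.

Maeve -> Yannick -> Amira -> Lena -> Cosmo -> Vivienne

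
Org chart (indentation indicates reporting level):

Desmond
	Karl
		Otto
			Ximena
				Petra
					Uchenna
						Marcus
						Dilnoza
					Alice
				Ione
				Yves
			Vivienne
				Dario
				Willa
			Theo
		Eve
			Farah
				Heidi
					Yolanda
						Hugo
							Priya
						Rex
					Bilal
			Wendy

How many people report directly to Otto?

Otto directly manages Ximena, Vivienne, Theo. That is 3 direct reports.

3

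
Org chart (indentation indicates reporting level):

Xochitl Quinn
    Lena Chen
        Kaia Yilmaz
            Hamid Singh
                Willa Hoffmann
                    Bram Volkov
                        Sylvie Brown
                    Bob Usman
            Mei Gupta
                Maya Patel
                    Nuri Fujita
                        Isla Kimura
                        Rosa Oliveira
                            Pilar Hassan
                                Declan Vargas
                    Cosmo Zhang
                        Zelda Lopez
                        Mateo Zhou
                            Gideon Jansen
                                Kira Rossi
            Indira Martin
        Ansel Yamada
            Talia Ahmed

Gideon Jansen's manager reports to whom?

Cosmo Zhang

Gideon Jansen reports to Mateo Zhou, and Mateo Zhou reports to Cosmo Zhang. So Gideon Jansen's skip-level manager is Cosmo Zhang.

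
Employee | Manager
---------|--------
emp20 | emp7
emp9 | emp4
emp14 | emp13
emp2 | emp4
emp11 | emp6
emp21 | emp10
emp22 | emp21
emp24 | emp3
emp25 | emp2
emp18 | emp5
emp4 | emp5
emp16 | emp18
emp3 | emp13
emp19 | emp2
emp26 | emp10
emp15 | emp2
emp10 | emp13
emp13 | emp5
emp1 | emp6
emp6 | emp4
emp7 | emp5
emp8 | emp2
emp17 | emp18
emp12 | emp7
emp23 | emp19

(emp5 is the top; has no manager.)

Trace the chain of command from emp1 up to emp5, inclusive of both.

emp1 -> emp6 -> emp4 -> emp5

emp1 reports to emp6. emp6 reports to emp4. emp4 reports to emp5. emp5 is at the top.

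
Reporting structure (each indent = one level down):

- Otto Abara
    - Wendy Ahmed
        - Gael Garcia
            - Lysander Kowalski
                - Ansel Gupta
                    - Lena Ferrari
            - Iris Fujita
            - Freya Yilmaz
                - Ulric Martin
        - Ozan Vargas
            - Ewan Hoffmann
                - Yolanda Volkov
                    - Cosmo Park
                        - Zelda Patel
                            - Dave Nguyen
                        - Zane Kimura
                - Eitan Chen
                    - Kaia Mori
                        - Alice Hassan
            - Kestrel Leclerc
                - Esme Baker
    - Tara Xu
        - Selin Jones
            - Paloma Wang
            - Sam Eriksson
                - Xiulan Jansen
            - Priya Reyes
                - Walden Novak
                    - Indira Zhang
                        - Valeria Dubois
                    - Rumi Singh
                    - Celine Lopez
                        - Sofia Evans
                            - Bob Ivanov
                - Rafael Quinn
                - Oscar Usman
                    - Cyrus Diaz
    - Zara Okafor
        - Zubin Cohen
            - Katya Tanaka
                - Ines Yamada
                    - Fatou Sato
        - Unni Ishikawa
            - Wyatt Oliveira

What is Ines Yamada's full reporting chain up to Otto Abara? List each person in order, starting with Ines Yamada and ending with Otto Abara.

Ines Yamada reports to Katya Tanaka. Katya Tanaka reports to Zubin Cohen. Zubin Cohen reports to Zara Okafor. Zara Okafor reports to Otto Abara. Otto Abara is at the top.

Ines Yamada -> Katya Tanaka -> Zubin Cohen -> Zara Okafor -> Otto Abara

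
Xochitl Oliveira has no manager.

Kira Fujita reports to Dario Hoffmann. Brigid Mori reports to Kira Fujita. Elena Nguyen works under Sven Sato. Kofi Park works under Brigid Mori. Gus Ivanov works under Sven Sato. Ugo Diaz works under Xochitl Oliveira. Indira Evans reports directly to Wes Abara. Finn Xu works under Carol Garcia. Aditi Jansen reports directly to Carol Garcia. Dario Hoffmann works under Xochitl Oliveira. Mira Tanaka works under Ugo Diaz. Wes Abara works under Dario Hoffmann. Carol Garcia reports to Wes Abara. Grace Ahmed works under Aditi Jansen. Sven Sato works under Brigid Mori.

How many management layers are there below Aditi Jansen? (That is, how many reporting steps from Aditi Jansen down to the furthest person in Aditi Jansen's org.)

The longest chain under Aditi Jansen runs Aditi Jansen → Grace Ahmed, which is 1 level below Aditi Jansen.

1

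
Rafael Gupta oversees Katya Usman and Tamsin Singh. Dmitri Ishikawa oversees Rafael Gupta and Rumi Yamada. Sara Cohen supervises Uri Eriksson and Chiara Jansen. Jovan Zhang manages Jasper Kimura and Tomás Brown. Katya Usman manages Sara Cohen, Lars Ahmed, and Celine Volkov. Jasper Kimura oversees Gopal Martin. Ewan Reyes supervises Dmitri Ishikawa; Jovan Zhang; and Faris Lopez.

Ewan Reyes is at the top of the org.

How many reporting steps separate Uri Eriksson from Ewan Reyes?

5

Chain from Uri Eriksson up to Ewan Reyes: Uri Eriksson → Sara Cohen → Katya Usman → Rafael Gupta → Dmitri Ishikawa → Ewan Reyes. That is 5 steps up, so Uri Eriksson is 5 levels below Ewan Reyes.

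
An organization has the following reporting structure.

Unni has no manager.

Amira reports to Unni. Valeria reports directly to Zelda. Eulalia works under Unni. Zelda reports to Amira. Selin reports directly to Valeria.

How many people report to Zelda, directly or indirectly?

Zelda directly manages Valeria. Under Valeria: Selin (1). That's 2 in total.

2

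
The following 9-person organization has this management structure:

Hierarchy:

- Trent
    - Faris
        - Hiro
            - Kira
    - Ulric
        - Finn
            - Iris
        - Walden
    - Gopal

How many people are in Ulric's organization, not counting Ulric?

3

Ulric directly manages Finn, Walden. Under Finn: Iris (1). Walden has no reports. So Ulric's organization is 2 direct reports plus everyone under them: 2 + 1 = 3.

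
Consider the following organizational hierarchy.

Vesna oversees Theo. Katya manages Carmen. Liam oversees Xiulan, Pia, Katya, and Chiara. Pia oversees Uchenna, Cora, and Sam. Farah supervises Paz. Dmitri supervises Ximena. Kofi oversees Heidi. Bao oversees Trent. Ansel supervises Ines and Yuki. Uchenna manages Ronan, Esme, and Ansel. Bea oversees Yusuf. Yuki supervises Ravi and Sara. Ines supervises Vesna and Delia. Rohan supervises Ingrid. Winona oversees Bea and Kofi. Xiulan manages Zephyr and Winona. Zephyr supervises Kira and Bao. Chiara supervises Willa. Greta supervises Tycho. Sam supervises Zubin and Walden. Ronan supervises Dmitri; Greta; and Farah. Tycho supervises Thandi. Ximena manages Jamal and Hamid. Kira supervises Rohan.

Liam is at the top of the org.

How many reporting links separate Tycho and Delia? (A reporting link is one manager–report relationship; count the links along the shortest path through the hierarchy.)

6

Tycho is 3 levels below Uchenna, and Delia is 3 levels below Uchenna (their lowest common manager). The shortest path runs up from Tycho to Uchenna and back down to Delia: 3 + 3 = 6 links.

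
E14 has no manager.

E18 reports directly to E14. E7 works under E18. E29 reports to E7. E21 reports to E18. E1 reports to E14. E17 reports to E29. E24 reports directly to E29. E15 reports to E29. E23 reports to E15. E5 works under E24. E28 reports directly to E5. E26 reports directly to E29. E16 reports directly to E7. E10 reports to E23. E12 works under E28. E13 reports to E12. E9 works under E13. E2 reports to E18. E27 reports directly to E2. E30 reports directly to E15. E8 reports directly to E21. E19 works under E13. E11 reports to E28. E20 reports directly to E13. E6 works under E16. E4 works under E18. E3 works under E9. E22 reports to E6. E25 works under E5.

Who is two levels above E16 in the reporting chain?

E16 reports to E7, and E7 reports to E18. So E16's skip-level manager is E18.

E18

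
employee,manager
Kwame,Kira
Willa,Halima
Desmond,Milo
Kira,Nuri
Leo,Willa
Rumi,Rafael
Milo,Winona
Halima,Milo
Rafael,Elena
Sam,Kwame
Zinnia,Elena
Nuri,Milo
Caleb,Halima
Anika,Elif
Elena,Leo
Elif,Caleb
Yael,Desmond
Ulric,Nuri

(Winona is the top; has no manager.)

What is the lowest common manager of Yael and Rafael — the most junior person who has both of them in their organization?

Milo

Yael's chain of managers is Desmond, Milo, Winona. Rafael's chain of managers is Elena, Leo, Willa, Halima, Milo, Winona. The first manager that appears in both chains is Milo.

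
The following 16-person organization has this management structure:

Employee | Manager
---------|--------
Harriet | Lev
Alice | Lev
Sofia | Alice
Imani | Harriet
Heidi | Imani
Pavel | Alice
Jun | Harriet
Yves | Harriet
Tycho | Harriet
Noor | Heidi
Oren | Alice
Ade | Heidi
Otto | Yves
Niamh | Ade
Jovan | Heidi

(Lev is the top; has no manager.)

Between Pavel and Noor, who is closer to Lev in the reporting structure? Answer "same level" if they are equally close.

Pavel

Pavel is 2 levels below Lev; Noor is 4. Pavel is higher.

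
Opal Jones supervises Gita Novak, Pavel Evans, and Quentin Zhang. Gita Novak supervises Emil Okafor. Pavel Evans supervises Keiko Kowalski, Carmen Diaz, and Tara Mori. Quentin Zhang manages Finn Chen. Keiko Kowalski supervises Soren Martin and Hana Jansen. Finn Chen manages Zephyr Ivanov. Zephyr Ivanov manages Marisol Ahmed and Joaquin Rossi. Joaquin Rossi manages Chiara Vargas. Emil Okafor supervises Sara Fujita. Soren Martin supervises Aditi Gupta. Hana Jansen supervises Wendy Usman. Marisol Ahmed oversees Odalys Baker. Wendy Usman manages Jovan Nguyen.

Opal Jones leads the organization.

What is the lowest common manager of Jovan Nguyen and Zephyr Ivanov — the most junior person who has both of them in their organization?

Jovan Nguyen's chain of managers is Wendy Usman, Hana Jansen, Keiko Kowalski, Pavel Evans, Opal Jones. Zephyr Ivanov's chain of managers is Finn Chen, Quentin Zhang, Opal Jones. The first manager that appears in both chains is Opal Jones.

Opal Jones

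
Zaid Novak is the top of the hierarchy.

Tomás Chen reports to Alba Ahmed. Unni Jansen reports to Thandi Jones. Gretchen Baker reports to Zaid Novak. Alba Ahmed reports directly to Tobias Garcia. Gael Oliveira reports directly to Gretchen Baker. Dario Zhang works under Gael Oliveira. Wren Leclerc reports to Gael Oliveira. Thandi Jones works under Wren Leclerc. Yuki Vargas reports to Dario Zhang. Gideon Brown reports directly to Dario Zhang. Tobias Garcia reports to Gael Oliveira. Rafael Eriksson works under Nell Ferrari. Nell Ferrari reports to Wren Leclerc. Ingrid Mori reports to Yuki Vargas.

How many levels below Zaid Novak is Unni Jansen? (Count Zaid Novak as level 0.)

5

Chain from Unni Jansen up to Zaid Novak: Unni Jansen → Thandi Jones → Wren Leclerc → Gael Oliveira → Gretchen Baker → Zaid Novak. That is 5 steps up, so Unni Jansen is 5 levels below Zaid Novak.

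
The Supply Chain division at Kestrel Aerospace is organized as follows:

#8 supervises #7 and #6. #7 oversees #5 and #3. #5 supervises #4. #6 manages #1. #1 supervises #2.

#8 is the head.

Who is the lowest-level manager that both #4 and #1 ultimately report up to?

#8

#4's chain of managers is #5, #7, #8. #1's chain of managers is #6, #8. The first manager that appears in both chains is #8.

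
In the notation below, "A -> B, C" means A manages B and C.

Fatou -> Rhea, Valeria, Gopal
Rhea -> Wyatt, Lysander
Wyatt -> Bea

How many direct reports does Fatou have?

Fatou directly manages Rhea, Valeria, Gopal. That is 3 direct reports.

3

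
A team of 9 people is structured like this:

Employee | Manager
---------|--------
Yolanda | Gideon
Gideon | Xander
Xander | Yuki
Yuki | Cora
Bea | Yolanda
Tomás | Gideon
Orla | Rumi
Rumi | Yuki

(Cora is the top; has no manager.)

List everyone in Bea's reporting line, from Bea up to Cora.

Bea reports to Yolanda. Yolanda reports to Gideon. Gideon reports to Xander. Xander reports to Yuki. Yuki reports to Cora. Cora is at the top.

Bea -> Yolanda -> Gideon -> Xander -> Yuki -> Cora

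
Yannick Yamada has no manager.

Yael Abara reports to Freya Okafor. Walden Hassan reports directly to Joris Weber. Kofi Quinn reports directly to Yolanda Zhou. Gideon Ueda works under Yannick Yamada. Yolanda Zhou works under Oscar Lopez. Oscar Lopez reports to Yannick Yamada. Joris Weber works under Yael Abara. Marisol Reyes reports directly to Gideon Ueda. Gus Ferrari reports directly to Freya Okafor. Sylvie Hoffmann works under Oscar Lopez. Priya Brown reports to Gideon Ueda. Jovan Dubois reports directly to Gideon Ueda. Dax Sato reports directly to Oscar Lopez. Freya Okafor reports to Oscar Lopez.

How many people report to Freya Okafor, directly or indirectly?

4

Freya Okafor directly manages Yael Abara, Gus Ferrari. Under Yael Abara: Joris Weber, Walden Hassan (2). Gus Ferrari has no reports. So Freya Okafor's organization is 2 direct reports plus everyone under them: 3 + 1 = 4.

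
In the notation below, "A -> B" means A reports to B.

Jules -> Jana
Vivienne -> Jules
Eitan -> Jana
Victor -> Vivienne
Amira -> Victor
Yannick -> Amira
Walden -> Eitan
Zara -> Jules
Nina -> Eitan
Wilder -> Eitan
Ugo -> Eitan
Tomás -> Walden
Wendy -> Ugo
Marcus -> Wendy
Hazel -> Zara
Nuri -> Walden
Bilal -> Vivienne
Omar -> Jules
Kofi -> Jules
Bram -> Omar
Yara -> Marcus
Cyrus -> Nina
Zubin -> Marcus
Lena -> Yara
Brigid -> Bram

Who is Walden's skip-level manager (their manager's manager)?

Jana

Walden reports to Eitan, and Eitan reports to Jana. So Walden's skip-level manager is Jana.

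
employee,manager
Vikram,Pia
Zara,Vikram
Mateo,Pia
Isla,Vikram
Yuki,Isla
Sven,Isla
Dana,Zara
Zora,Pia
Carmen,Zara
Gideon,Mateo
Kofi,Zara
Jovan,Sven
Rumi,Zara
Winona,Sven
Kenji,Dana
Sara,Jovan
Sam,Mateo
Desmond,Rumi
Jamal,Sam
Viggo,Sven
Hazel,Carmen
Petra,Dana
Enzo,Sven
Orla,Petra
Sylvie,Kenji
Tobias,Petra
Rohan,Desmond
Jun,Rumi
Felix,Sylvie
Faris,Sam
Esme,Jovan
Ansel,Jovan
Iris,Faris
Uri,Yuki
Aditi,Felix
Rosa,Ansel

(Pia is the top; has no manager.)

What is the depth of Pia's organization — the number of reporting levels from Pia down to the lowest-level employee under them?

7

The longest chain under Pia runs Pia → Vikram → Zara → Dana → Kenji → Sylvie → Felix → Aditi, which is 7 levels below Pia.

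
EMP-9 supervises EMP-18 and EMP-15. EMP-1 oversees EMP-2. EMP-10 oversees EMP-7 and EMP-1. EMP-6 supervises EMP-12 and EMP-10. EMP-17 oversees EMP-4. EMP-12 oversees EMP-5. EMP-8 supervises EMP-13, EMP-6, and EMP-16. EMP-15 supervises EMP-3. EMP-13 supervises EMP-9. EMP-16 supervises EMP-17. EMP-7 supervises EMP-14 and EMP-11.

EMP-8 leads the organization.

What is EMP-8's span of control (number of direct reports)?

3

EMP-8 directly manages EMP-13, EMP-6, EMP-16. That is 3 direct reports.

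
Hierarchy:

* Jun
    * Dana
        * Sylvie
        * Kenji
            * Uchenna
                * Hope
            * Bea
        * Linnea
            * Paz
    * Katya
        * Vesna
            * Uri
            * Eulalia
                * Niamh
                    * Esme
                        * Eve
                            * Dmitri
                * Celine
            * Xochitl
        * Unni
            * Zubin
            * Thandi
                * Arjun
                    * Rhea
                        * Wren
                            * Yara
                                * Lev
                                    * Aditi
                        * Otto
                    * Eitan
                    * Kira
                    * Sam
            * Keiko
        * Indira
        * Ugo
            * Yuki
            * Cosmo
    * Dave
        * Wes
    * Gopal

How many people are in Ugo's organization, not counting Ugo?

2

Ugo directly manages Yuki, Cosmo. Yuki has no reports. Cosmo has no reports. So Ugo's organization is 2 direct reports plus everyone under them: 1 + 1 = 2.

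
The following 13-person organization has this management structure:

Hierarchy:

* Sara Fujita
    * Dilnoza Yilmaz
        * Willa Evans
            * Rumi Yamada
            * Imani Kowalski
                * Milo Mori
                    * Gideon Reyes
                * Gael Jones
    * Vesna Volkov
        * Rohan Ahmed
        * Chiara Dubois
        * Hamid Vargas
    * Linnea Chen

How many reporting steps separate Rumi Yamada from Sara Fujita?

Chain from Rumi Yamada up to Sara Fujita: Rumi Yamada → Willa Evans → Dilnoza Yilmaz → Sara Fujita. That is 3 steps up, so Rumi Yamada is 3 levels below Sara Fujita.

3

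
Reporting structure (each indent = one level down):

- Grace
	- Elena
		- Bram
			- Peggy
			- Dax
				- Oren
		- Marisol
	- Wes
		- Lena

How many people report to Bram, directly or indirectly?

3

Bram directly manages Peggy, Dax. Peggy has no reports. Under Dax: Oren (1). So Bram's organization is 2 direct reports plus everyone under them: 1 + 2 = 3.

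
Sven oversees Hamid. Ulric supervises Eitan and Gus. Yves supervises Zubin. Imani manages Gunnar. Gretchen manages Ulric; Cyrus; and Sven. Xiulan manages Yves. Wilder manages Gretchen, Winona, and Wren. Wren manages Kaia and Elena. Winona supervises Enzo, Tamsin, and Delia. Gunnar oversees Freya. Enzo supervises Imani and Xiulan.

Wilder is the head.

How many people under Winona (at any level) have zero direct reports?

The people in Winona's organization with no one reporting to them are Delia, Tamsin, Freya, Zubin. That is 4.

4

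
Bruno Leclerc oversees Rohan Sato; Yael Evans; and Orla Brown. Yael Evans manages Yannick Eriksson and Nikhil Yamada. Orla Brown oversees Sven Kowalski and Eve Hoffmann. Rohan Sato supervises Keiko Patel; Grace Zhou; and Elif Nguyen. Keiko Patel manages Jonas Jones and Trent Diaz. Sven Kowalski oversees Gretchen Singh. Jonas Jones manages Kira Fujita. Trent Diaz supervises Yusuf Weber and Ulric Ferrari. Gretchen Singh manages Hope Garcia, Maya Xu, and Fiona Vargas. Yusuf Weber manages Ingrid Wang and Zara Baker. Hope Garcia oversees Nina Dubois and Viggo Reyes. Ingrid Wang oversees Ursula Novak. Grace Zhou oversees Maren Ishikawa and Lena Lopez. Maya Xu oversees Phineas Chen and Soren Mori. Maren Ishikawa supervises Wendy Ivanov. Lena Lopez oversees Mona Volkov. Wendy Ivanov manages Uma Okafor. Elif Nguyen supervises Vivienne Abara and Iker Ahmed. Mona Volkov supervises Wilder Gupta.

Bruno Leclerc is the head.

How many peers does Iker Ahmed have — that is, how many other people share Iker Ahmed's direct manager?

Iker Ahmed reports to Elif Nguyen. Elif Nguyen's other direct reports are Vivienne Abara — 1 peer.

1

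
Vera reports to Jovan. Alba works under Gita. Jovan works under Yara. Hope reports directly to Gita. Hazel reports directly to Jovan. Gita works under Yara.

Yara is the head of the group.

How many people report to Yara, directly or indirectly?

Yara directly manages Jovan, Gita. Under Jovan: Vera, Hazel (2). Under Gita: Hope, Alba (2). So Yara's organization is 2 direct reports plus everyone under them: 3 + 3 = 6.

6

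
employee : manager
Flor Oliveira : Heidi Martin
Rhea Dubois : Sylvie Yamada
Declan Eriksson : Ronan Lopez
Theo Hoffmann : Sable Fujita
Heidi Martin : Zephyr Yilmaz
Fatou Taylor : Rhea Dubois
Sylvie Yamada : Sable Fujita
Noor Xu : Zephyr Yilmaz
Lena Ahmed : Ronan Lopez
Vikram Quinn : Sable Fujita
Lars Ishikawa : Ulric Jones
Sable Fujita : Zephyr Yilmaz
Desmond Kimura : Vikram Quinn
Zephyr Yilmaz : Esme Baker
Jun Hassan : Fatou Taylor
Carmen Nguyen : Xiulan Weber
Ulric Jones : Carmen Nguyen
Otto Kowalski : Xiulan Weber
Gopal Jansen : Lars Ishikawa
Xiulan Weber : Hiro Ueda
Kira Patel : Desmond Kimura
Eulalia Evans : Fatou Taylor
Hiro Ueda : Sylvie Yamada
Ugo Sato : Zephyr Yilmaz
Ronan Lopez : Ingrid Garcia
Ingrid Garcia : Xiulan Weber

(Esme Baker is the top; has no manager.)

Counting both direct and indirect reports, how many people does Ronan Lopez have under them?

2

Ronan Lopez directly manages Lena Ahmed, Declan Eriksson. Lena Ahmed has no reports. Declan Eriksson has no reports. So Ronan Lopez's organization is 2 direct reports plus everyone under them: 1 + 1 = 2.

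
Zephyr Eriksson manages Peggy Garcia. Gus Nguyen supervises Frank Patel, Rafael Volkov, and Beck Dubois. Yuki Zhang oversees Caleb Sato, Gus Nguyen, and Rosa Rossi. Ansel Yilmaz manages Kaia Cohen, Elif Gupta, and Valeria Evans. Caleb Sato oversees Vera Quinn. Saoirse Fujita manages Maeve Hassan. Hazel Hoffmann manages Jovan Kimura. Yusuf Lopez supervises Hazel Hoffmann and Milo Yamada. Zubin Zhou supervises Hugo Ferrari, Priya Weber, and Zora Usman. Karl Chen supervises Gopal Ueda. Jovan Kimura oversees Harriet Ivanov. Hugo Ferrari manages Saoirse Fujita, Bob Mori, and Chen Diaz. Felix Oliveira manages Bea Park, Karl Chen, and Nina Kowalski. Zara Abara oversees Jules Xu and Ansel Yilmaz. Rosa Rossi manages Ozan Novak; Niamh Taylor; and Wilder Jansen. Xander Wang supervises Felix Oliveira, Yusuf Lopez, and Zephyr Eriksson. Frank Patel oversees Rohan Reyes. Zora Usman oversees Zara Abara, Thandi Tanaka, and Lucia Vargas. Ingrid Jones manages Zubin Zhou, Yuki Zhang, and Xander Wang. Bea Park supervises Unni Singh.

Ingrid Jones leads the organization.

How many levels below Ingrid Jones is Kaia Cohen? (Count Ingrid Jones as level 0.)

Chain from Kaia Cohen up to Ingrid Jones: Kaia Cohen → Ansel Yilmaz → Zara Abara → Zora Usman → Zubin Zhou → Ingrid Jones. That is 5 steps up, so Kaia Cohen is 5 levels below Ingrid Jones.

5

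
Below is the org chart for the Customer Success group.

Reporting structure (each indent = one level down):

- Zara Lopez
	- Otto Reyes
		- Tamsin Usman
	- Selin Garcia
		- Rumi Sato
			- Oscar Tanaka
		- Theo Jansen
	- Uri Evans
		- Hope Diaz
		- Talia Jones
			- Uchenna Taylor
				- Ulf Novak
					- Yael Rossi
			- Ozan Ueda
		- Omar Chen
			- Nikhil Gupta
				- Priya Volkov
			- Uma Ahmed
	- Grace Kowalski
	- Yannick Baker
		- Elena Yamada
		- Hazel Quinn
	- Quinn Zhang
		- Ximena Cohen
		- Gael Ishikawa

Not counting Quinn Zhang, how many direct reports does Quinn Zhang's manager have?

Quinn Zhang reports to Zara Lopez. Zara Lopez's other direct reports are Otto Reyes, Selin Garcia, Uri Evans, Grace Kowalski, Yannick Baker — 5 peers.

5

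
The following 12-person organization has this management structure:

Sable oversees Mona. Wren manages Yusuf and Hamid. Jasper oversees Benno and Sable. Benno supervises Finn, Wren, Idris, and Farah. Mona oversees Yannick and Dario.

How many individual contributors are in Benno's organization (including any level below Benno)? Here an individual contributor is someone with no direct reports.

The people in Benno's organization with no one reporting to them are Farah, Idris, Hamid, Yusuf, Finn. That is 5.

5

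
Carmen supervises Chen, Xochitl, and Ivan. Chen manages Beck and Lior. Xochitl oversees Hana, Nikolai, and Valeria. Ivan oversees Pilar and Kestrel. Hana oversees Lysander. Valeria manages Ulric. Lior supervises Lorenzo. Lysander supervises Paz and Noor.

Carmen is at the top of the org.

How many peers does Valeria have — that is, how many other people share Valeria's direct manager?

2

Valeria reports to Xochitl. Xochitl's other direct reports are Hana, Nikolai — 2 peers.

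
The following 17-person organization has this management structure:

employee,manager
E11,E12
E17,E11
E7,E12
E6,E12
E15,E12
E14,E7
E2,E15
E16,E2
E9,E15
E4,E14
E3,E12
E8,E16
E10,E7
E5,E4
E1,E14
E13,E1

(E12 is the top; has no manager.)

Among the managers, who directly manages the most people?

Direct-report counts: E12 has 5; E15 has 2; E2 has 1; E16 has 1; E7 has 2; E14 has 2; E1 has 1; E4 has 1; E11 has 1. The largest is 5, held by E12.

E12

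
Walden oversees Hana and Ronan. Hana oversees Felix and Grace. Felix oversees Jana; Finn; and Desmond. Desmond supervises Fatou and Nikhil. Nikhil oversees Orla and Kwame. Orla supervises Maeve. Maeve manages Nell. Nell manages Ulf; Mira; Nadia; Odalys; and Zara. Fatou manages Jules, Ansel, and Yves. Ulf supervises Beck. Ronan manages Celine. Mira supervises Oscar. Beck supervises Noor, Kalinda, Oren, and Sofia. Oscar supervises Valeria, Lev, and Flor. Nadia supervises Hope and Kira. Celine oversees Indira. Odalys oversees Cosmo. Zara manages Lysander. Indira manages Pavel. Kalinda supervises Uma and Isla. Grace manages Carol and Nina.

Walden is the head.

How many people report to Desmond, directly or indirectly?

Desmond directly manages Nikhil, Fatou. Under Nikhil: Kwame, Orla, Maeve, Nell, Zara, Lysander, Odalys, Cosmo, Nadia, Kira, Hope, Mira, Oscar, Valeria, Lev, Flor, Ulf, Beck, Sofia, Oren, Kalinda, Isla, Uma, Noor (24). Under Fatou: Yves, Ansel, Jules (3). So Desmond's organization is 2 direct reports plus everyone under them: 25 + 4 = 29.

29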